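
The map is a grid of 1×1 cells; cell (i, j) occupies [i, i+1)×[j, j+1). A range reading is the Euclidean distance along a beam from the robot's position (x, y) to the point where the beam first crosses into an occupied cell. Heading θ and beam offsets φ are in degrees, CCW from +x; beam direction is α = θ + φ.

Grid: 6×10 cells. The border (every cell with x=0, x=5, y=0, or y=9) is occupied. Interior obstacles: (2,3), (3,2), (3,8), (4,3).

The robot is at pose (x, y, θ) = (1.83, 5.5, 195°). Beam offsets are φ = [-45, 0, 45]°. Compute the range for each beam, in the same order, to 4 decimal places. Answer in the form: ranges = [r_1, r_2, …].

ranges = [0.9584, 0.8593, 1.6600]

beam 1: φ=-45°, α=150°
  cosα=-0.8660 sinα=0.5000 | (1,5) | tMaxX 0.9584 tMaxY 1.0000 | tΔX 1.1547 tΔY 2.0000
    t=0.9584 [x] (0,5) — stop
  → r_1 = 0.9584
beam 2: φ=0°, α=195°
  cosα=-0.9659 sinα=-0.2588 | (1,5) | tMaxX 0.8593 tMaxY 1.9319 | tΔX 1.0353 tΔY 3.8637
    t=0.8593 [x] (0,5) — stop
  → r_2 = 0.8593
beam 3: φ=45°, α=240°
  cosα=-0.5000 sinα=-0.8660 | (1,5) | tMaxX 1.6600 tMaxY 0.5774 | tΔX 2.0000 tΔY 1.1547
    t=0.5774 [y] (1,4)
    t=1.6600 [x] (0,4) — stop
  → r_3 = 1.6600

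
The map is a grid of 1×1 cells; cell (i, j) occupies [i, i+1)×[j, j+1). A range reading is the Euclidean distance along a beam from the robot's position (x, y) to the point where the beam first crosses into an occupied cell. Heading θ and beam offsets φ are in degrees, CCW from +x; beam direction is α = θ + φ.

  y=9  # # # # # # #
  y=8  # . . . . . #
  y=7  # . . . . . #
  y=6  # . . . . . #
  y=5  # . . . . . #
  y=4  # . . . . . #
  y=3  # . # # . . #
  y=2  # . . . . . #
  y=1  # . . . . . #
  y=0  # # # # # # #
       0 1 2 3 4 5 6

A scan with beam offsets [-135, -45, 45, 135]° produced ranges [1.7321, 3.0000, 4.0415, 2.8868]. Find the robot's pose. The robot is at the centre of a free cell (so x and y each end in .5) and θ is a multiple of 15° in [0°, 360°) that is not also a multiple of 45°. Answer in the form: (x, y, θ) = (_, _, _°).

(x, y, θ) = (2.5, 6.5, 285°)

Enumerate (i+0.5, j+0.5, θ) over the 38 free cells and 16 admissible headings. For each, cast all 4 beams and compare to the given ranges.
  (5.5, 3.5, 165°): beam 1 = 0.5774 ≠ 1.7321 ✗
  (3.5, 2.5, 30°): beam 1 = 1.5529 ≠ 1.7321 ✗
  (2.5, 5.5, 105°): beam 1 = 4.0415 ≠ 1.7321 ✗
  …
  (2.5, 6.5, 285°): r_1=1.7321, r_2=3.0000, r_3=4.0415, r_4=2.8868 — all match ✓
Only this pose fits every beam.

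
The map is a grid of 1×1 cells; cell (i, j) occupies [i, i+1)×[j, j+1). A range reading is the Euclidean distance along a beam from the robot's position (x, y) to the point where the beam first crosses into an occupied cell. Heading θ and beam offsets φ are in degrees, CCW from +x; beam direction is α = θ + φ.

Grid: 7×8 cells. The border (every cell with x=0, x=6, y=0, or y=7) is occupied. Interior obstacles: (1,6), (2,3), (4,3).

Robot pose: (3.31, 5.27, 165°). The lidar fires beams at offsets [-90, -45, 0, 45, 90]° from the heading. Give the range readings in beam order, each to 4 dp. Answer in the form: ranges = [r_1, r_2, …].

beam 1: φ=-90°, α=75°
  direction (0.2588, 0.9659); cell (3,5); t to first gridline: x 2.6660, y 0.7558 (then +3.8637 / +1.0353)
    (3,6) via y @ 0.7558
    (3,7) via y @ 1.7910  # hit
  → r_1 = 1.7910
beam 2: φ=-45°, α=120°
  direction (-0.5000, 0.8660); cell (3,5); t to first gridline: x 0.6200, y 0.8429 (then +2.0000 / +1.1547)
    (2,5) via x @ 0.6200
    (2,6) via y @ 0.8429
    (2,7) via y @ 1.9976  # hit
  → r_2 = 1.9976
beam 3: φ=0°, α=165°
  direction (-0.9659, 0.2588); cell (3,5); t to first gridline: x 0.3209, y 2.8205 (then +1.0353 / +3.8637)
    (2,5) via x @ 0.3209
    (1,5) via x @ 1.3562
    (0,5) via x @ 2.3915  # hit
  → r_3 = 2.3915
beam 4: φ=45°, α=210°
  direction (-0.8660, -0.5000); cell (3,5); t to first gridline: x 0.3580, y 0.5400 (then +1.1547 / +2.0000)
    (2,5) via x @ 0.3580
    (2,4) via y @ 0.5400
    (1,4) via x @ 1.5127
    (1,3) via y @ 2.5400
    (0,3) via x @ 2.6674  # hit
  → r_4 = 2.6674
beam 5: φ=90°, α=255°
  direction (-0.2588, -0.9659); cell (3,5); t to first gridline: x 1.1977, y 0.2795 (then +3.8637 / +1.0353)
    (3,4) via y @ 0.2795
    (2,4) via x @ 1.1977
    (2,3) via y @ 1.3148  # hit
  → r_5 = 1.3148

ranges = [1.7910, 1.9976, 2.3915, 2.6674, 1.3148]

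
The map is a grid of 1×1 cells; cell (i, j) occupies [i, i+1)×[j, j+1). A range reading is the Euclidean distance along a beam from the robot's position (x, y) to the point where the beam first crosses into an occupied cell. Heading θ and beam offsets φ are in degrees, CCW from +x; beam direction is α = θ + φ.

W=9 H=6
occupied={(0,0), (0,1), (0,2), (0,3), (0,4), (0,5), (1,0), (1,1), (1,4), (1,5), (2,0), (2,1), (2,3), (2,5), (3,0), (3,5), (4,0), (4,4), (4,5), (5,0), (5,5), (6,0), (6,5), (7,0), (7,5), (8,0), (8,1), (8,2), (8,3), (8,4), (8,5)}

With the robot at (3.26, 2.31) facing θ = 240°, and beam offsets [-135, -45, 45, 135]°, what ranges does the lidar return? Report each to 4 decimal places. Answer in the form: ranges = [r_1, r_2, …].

beam 1: φ=-135°, α=105°
  dir = (cos 105°, sin 105°) = (-0.2588, 0.9659); from cell (3,2)
  next x-line at t=1.0046, next y-line at t=0.7143; Δt_x=3.8637, Δt_y=1.0353
    y: enter (3,3) at t=0.7143
    x: enter (2,3) at t=1.0046 ← occupied
  → r_1 = 1.0046
beam 2: φ=-45°, α=195°
  dir = (cos 195°, sin 195°) = (-0.9659, -0.2588); from cell (3,2)
  next x-line at t=0.2692, next y-line at t=1.1977; Δt_x=1.0353, Δt_y=3.8637
    x: enter (2,2) at t=0.2692
    y: enter (2,1) at t=1.1977 ← occupied
  → r_2 = 1.1977
beam 3: φ=45°, α=285°
  dir = (cos 285°, sin 285°) = (0.2588, -0.9659); from cell (3,2)
  next x-line at t=2.8591, next y-line at t=0.3209; Δt_x=3.8637, Δt_y=1.0353
    y: enter (3,1) at t=0.3209
    y: enter (3,0) at t=1.3562 ← occupied
  → r_3 = 1.3562
beam 4: φ=135°, α=15°
  dir = (cos 15°, sin 15°) = (0.9659, 0.2588); from cell (3,2)
  next x-line at t=0.7661, next y-line at t=2.6660; Δt_x=1.0353, Δt_y=3.8637
    x: enter (4,2) at t=0.7661
    x: enter (5,2) at t=1.8014
    y: enter (5,3) at t=2.6660
    x: enter (6,3) at t=2.8367
    x: enter (7,3) at t=3.8719
    x: enter (8,3) at t=4.9072 ← occupied
  → r_4 = 4.9072

ranges = [1.0046, 1.1977, 1.3562, 4.9072]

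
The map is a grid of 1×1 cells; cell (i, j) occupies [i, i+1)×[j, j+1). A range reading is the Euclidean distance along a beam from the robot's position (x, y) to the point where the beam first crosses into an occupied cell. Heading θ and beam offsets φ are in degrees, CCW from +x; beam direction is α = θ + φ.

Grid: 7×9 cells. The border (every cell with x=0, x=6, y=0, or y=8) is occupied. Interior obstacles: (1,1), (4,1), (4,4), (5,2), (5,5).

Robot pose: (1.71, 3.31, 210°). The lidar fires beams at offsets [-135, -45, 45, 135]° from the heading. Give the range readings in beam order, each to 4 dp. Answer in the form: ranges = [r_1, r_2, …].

ranges = [4.8554, 0.7350, 1.3562, 3.4061]

beam 1: φ=-135°, α=75°
  d=(0.2588,0.9659)  start (1,3)  tX=1.1205 tY=0.7143  stride 1/|dx|=3.8637 1/|dy|=1.0353
    cross y-line → (1,4), t=0.7143
    cross x-line → (2,4), t=1.1205
    cross y-line → (2,5), t=1.7496
    cross y-line → (2,6), t=2.7849
    cross y-line → (2,7), t=3.8202
    cross y-line → (2,8), t=4.8554 (wall)
  → r_1 = 4.8554
beam 2: φ=-45°, α=165°
  d=(-0.9659,0.2588)  start (1,3)  tX=0.7350 tY=2.6660  stride 1/|dx|=1.0353 1/|dy|=3.8637
    cross x-line → (0,3), t=0.7350 (wall)
  → r_2 = 0.7350
beam 3: φ=45°, α=255°
  d=(-0.2588,-0.9659)  start (1,3)  tX=2.7432 tY=0.3209  stride 1/|dx|=3.8637 1/|dy|=1.0353
    cross y-line → (1,2), t=0.3209
    cross y-line → (1,1), t=1.3562 (wall)
  → r_3 = 1.3562
beam 4: φ=135°, α=345°
  d=(0.9659,-0.2588)  start (1,3)  tX=0.3002 tY=1.1977  stride 1/|dx|=1.0353 1/|dy|=3.8637
    cross x-line → (2,3), t=0.3002
    cross y-line → (2,2), t=1.1977
    cross x-line → (3,2), t=1.3355
    cross x-line → (4,2), t=2.3708
    cross x-line → (5,2), t=3.4061 (wall)
  → r_4 = 3.4061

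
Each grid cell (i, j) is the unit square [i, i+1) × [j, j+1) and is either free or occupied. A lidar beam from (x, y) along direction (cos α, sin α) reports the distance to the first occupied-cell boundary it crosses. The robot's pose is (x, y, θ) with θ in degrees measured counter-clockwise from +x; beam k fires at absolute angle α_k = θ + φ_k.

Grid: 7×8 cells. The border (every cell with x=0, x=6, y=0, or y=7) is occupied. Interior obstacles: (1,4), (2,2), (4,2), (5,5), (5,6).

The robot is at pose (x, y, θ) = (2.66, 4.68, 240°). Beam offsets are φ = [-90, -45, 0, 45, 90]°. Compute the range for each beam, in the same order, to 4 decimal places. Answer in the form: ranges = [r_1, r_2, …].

ranges = [1.9168, 0.6833, 3.3200, 3.8098, 3.8567]

beam 1: φ=-90°, α=150°
  cosα=-0.8660 sinα=0.5000 | (2,4) | tMaxX 0.7621 tMaxY 0.6400 | tΔX 1.1547 tΔY 2.0000
    t=0.6400 [y] (2,5)
    t=0.7621 [x] (1,5)
    t=1.9168 [x] (0,5) — stop
  → r_1 = 1.9168
beam 2: φ=-45°, α=195°
  cosα=-0.9659 sinα=-0.2588 | (2,4) | tMaxX 0.6833 tMaxY 2.6273 | tΔX 1.0353 tΔY 3.8637
    t=0.6833 [x] (1,4) — stop
  → r_2 = 0.6833
beam 3: φ=0°, α=240°
  cosα=-0.5000 sinα=-0.8660 | (2,4) | tMaxX 1.3200 tMaxY 0.7852 | tΔX 2.0000 tΔY 1.1547
    t=0.7852 [y] (2,3)
    t=1.3200 [x] (1,3)
    t=1.9399 [y] (1,2)
    t=3.0946 [y] (1,1)
    t=3.3200 [x] (0,1) — stop
  → r_3 = 3.3200
beam 4: φ=45°, α=285°
  cosα=0.2588 sinα=-0.9659 | (2,4) | tMaxX 1.3137 tMaxY 0.7040 | tΔX 3.8637 tΔY 1.0353
    t=0.7040 [y] (2,3)
    t=1.3137 [x] (3,3)
    t=1.7393 [y] (3,2)
    t=2.7745 [y] (3,1)
    t=3.8098 [y] (3,0) — stop
  → r_4 = 3.8098
beam 5: φ=90°, α=330°
  cosα=0.8660 sinα=-0.5000 | (2,4) | tMaxX 0.3926 tMaxY 1.3600 | tΔX 1.1547 tΔY 2.0000
    t=0.3926 [x] (3,4)
    t=1.3600 [y] (3,3)
    t=1.5473 [x] (4,3)
    t=2.7020 [x] (5,3)
    t=3.3600 [y] (5,2)
    t=3.8567 [x] (6,2) — stop
  → r_5 = 3.8567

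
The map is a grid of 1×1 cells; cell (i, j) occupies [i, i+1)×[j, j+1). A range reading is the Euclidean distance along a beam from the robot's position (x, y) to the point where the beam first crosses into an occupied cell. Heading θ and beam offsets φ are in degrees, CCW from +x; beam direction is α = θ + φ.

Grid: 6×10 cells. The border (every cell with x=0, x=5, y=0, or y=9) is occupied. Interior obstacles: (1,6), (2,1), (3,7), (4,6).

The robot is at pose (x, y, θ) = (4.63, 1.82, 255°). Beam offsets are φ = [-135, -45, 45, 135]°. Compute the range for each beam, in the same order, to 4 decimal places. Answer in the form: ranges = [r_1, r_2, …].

beam 1: φ=-135°, α=120°
  cosα=-0.5000 sinα=0.8660 | (4,1) | tMaxX 1.2600 tMaxY 0.2078 | tΔX 2.0000 tΔY 1.1547
    t=0.2078 [y] (4,2)
    t=1.2600 [x] (3,2)
    t=1.3625 [y] (3,3)
    t=2.5172 [y] (3,4)
    t=3.2600 [x] (2,4)
    t=3.6719 [y] (2,5)
    t=4.8266 [y] (2,6)
    t=5.2600 [x] (1,6) — stop
  → r_1 = 5.2600
beam 2: φ=-45°, α=210°
  cosα=-0.8660 sinα=-0.5000 | (4,1) | tMaxX 0.7275 tMaxY 1.6400 | tΔX 1.1547 tΔY 2.0000
    t=0.7275 [x] (3,1)
    t=1.6400 [y] (3,0) — stop
  → r_2 = 1.6400
beam 3: φ=45°, α=300°
  cosα=0.5000 sinα=-0.8660 | (4,1) | tMaxX 0.7400 tMaxY 0.9469 | tΔX 2.0000 tΔY 1.1547
    t=0.7400 [x] (5,1) — stop
  → r_3 = 0.7400
beam 4: φ=135°, α=30°
  cosα=0.8660 sinα=0.5000 | (4,1) | tMaxX 0.4272 tMaxY 0.3600 | tΔX 1.1547 tΔY 2.0000
    t=0.3600 [y] (4,2)
    t=0.4272 [x] (5,2) — stop
  → r_4 = 0.4272

ranges = [5.2600, 1.6400, 0.7400, 0.4272]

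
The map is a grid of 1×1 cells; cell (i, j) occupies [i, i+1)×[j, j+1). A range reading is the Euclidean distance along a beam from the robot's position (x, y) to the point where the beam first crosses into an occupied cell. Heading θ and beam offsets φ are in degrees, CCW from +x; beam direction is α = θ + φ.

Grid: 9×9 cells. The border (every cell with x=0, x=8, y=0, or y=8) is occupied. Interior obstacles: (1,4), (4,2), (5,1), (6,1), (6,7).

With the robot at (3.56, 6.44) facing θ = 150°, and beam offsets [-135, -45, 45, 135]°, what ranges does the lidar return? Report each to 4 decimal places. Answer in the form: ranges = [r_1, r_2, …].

beam 1: φ=-135°, α=15°
  cosα=0.9659 sinα=0.2588 | (3,6) | tMaxX 0.4555 tMaxY 2.1637 | tΔX 1.0353 tΔY 3.8637
    t=0.4555 [x] (4,6)
    t=1.4908 [x] (5,6)
    t=2.1637 [y] (5,7)
    t=2.5261 [x] (6,7) — stop
  → r_1 = 2.5261
beam 2: φ=-45°, α=105°
  cosα=-0.2588 sinα=0.9659 | (3,6) | tMaxX 2.1637 tMaxY 0.5798 | tΔX 3.8637 tΔY 1.0353
    t=0.5798 [y] (3,7)
    t=1.6150 [y] (3,8) — stop
  → r_2 = 1.6150
beam 3: φ=45°, α=195°
  cosα=-0.9659 sinα=-0.2588 | (3,6) | tMaxX 0.5798 tMaxY 1.7000 | tΔX 1.0353 tΔY 3.8637
    t=0.5798 [x] (2,6)
    t=1.6150 [x] (1,6)
    t=1.7000 [y] (1,5)
    t=2.6503 [x] (0,5) — stop
  → r_3 = 2.6503
beam 4: φ=135°, α=285°
  cosα=0.2588 sinα=-0.9659 | (3,6) | tMaxX 1.7000 tMaxY 0.4555 | tΔX 3.8637 tΔY 1.0353
    t=0.4555 [y] (3,5)
    t=1.4908 [y] (3,4)
    t=1.7000 [x] (4,4)
    t=2.5261 [y] (4,3)
    t=3.5614 [y] (4,2) — stop
  → r_4 = 3.5614

ranges = [2.5261, 1.6150, 2.6503, 3.5614]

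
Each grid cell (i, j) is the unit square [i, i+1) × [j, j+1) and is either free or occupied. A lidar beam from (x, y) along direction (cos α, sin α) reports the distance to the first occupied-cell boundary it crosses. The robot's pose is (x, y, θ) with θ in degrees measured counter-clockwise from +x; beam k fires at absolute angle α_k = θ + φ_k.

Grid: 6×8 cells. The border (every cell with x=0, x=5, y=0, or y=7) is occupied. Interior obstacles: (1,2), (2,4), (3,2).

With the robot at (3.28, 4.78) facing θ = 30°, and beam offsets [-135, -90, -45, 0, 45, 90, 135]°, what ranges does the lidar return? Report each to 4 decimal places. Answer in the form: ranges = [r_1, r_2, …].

beam 1: φ=-135°, α=255°
  direction (-0.2588, -0.9659); cell (3,4); t to first gridline: x 1.0818, y 0.8075 (then +3.8637 / +1.0353)
    (3,3) via y @ 0.8075
    (2,3) via x @ 1.0818
    (2,2) via y @ 1.8428
    (2,1) via y @ 2.8781
    (2,0) via y @ 3.9133  # hit
  → r_1 = 3.9133
beam 2: φ=-90°, α=300°
  direction (0.5000, -0.8660); cell (3,4); t to first gridline: x 1.4400, y 0.9007 (then +2.0000 / +1.1547)
    (3,3) via y @ 0.9007
    (4,3) via x @ 1.4400
    (4,2) via y @ 2.0554
    (4,1) via y @ 3.2101
    (5,1) via x @ 3.4400  # hit
  → r_2 = 3.4400
beam 3: φ=-45°, α=345°
  direction (0.9659, -0.2588); cell (3,4); t to first gridline: x 0.7454, y 3.0137 (then +1.0353 / +3.8637)
    (4,4) via x @ 0.7454
    (5,4) via x @ 1.7807  # hit
  → r_3 = 1.7807
beam 4: φ=0°, α=30°
  direction (0.8660, 0.5000); cell (3,4); t to first gridline: x 0.8314, y 0.4400 (then +1.1547 / +2.0000)
    (3,5) via y @ 0.4400
    (4,5) via x @ 0.8314
    (5,5) via x @ 1.9861  # hit
  → r_4 = 1.9861
beam 5: φ=45°, α=75°
  direction (0.2588, 0.9659); cell (3,4); t to first gridline: x 2.7819, y 0.2278 (then +3.8637 / +1.0353)
    (3,5) via y @ 0.2278
    (3,6) via y @ 1.2630
    (3,7) via y @ 2.2983  # hit
  → r_5 = 2.2983
beam 6: φ=90°, α=120°
  direction (-0.5000, 0.8660); cell (3,4); t to first gridline: x 0.5600, y 0.2540 (then +2.0000 / +1.1547)
    (3,5) via y @ 0.2540
    (2,5) via x @ 0.5600
    (2,6) via y @ 1.4087
    (1,6) via x @ 2.5600
    (1,7) via y @ 2.5634  # hit
  → r_6 = 2.5634
beam 7: φ=135°, α=165°
  direction (-0.9659, 0.2588); cell (3,4); t to first gridline: x 0.2899, y 0.8500 (then +1.0353 / +3.8637)
    (2,4) via x @ 0.2899  # hit
  → r_7 = 0.2899

ranges = [3.9133, 3.4400, 1.7807, 1.9861, 2.2983, 2.5634, 0.2899]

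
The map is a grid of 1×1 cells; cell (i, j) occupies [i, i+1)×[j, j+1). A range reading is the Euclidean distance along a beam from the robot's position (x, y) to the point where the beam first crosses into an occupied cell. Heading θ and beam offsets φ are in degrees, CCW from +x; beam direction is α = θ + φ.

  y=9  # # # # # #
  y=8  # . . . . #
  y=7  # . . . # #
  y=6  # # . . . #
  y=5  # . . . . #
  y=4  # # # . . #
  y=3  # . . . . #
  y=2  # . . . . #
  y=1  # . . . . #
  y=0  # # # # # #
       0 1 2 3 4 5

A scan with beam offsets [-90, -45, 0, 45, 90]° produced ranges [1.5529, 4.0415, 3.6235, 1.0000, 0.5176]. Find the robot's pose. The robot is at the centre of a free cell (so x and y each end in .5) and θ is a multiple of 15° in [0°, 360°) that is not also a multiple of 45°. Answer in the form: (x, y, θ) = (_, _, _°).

The pose lattice has 28·16 = 448 candidates. Test each by forward raycasting.
  (1.5, 7.5, 330°): beam 1 = 0.5774 ≠ 1.5529 ✗
  (4.5, 2.5, 30°): beam 1 = 1.0000 ≠ 1.5529 ✗
  (2.5, 5.5, 165°): beam 1 = 3.6235 ≠ 1.5529 ✗
  (4.5, 1.5, 255°): beam 1 = 3.6235 ≠ 1.5529 ✗
  (4.5, 1.5, 30°): beam 1 = 0.5774 ≠ 1.5529 ✗
  …
  (4.5, 4.5, 255°): r_1=1.5529, r_2=4.0415, r_3=3.6235, r_4=1.0000, r_5=0.5176 — all match ✓
No second candidate reproduces the full scan.

(x, y, θ) = (4.5, 4.5, 255°)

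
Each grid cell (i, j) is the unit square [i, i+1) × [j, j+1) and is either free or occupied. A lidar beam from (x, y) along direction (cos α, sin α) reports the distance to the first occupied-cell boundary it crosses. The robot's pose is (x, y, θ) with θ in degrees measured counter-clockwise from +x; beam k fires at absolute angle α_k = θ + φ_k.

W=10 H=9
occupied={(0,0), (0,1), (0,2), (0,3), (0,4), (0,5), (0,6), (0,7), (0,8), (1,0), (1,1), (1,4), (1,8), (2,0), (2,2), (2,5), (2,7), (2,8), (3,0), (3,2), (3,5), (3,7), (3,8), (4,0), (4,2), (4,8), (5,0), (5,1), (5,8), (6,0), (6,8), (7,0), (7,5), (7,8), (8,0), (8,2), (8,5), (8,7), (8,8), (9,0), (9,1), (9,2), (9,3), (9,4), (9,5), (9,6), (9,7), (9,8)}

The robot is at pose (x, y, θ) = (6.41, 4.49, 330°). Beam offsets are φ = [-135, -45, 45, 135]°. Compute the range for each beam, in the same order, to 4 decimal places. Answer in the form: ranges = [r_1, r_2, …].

ranges = [5.6008, 3.6131, 1.9705, 3.6338]

beam 1: φ=-135°, α=195°
  dir = (cos 195°, sin 195°) = (-0.9659, -0.2588); from cell (6,4)
  next x-line at t=0.4245, next y-line at t=1.8932; Δt_x=1.0353, Δt_y=3.8637
    x: enter (5,4) at t=0.4245
    x: enter (4,4) at t=1.4597
    y: enter (4,3) at t=1.8932
    x: enter (3,3) at t=2.4950
    x: enter (2,3) at t=3.5303
    x: enter (1,3) at t=4.5656
    x: enter (0,3) at t=5.6008 ← occupied
  → r_1 = 5.6008
beam 2: φ=-45°, α=285°
  dir = (cos 285°, sin 285°) = (0.2588, -0.9659); from cell (6,4)
  next x-line at t=2.2796, next y-line at t=0.5073; Δt_x=3.8637, Δt_y=1.0353
    y: enter (6,3) at t=0.5073
    y: enter (6,2) at t=1.5426
    x: enter (7,2) at t=2.2796
    y: enter (7,1) at t=2.5778
    y: enter (7,0) at t=3.6131 ← occupied
  → r_2 = 3.6131
beam 3: φ=45°, α=15°
  dir = (cos 15°, sin 15°) = (0.9659, 0.2588); from cell (6,4)
  next x-line at t=0.6108, next y-line at t=1.9705; Δt_x=1.0353, Δt_y=3.8637
    x: enter (7,4) at t=0.6108
    x: enter (8,4) at t=1.6461
    y: enter (8,5) at t=1.9705 ← occupied
  → r_3 = 1.9705
beam 4: φ=135°, α=105°
  dir = (cos 105°, sin 105°) = (-0.2588, 0.9659); from cell (6,4)
  next x-line at t=1.5841, next y-line at t=0.5280; Δt_x=3.8637, Δt_y=1.0353
    y: enter (6,5) at t=0.5280
    y: enter (6,6) at t=1.5633
    x: enter (5,6) at t=1.5841
    y: enter (5,7) at t=2.5985
    y: enter (5,8) at t=3.6338 ← occupied
  → r_4 = 3.6338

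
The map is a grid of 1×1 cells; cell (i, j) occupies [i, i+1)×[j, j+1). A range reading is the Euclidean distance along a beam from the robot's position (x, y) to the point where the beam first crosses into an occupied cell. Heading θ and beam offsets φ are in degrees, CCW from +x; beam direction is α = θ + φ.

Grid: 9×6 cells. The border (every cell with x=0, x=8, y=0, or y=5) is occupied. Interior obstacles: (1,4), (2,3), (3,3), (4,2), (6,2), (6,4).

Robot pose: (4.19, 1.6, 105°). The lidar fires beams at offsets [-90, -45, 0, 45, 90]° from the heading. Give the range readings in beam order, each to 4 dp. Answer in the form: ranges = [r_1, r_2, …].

ranges = [1.8738, 0.4619, 0.4141, 3.6835, 2.3182]

beam 1: φ=-90°, α=15°
  dir = (cos 15°, sin 15°) = (0.9659, 0.2588); from cell (4,1)
  next x-line at t=0.8386, next y-line at t=1.5455; Δt_x=1.0353, Δt_y=3.8637
    x: enter (5,1) at t=0.8386
    y: enter (5,2) at t=1.5455
    x: enter (6,2) at t=1.8738 ← occupied
  → r_1 = 1.8738
beam 2: φ=-45°, α=60°
  dir = (cos 60°, sin 60°) = (0.5000, 0.8660); from cell (4,1)
  next x-line at t=1.6200, next y-line at t=0.4619; Δt_x=2.0000, Δt_y=1.1547
    y: enter (4,2) at t=0.4619 ← occupied
  → r_2 = 0.4619
beam 3: φ=0°, α=105°
  dir = (cos 105°, sin 105°) = (-0.2588, 0.9659); from cell (4,1)
  next x-line at t=0.7341, next y-line at t=0.4141; Δt_x=3.8637, Δt_y=1.0353
    y: enter (4,2) at t=0.4141 ← occupied
  → r_3 = 0.4141
beam 4: φ=45°, α=150°
  dir = (cos 150°, sin 150°) = (-0.8660, 0.5000); from cell (4,1)
  next x-line at t=0.2194, next y-line at t=0.8000; Δt_x=1.1547, Δt_y=2.0000
    x: enter (3,1) at t=0.2194
    y: enter (3,2) at t=0.8000
    x: enter (2,2) at t=1.3741
    x: enter (1,2) at t=2.5288
    y: enter (1,3) at t=2.8000
    x: enter (0,3) at t=3.6835 ← occupied
  → r_4 = 3.6835
beam 5: φ=90°, α=195°
  dir = (cos 195°, sin 195°) = (-0.9659, -0.2588); from cell (4,1)
  next x-line at t=0.1967, next y-line at t=2.3182; Δt_x=1.0353, Δt_y=3.8637
    x: enter (3,1) at t=0.1967
    x: enter (2,1) at t=1.2320
    x: enter (1,1) at t=2.2673
    y: enter (1,0) at t=2.3182 ← occupied
  → r_5 = 2.3182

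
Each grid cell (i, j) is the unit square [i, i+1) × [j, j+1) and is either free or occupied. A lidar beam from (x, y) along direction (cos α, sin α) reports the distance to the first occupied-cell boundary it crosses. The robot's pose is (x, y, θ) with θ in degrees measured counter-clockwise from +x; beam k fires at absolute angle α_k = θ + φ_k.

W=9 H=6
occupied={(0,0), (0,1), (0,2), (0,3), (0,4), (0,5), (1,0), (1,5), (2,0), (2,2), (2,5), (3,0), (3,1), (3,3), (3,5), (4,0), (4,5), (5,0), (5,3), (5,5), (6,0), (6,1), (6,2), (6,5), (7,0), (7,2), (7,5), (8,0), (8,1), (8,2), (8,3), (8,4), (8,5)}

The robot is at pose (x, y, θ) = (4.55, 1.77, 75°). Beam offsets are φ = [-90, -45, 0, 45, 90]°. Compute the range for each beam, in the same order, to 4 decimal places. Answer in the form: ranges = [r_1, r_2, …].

beam 1: φ=-90°, α=345°
  d=(0.9659,-0.2588)  start (4,1)  tX=0.4659 tY=2.9751  stride 1/|dx|=1.0353 1/|dy|=3.8637
    cross x-line → (5,1), t=0.4659
    cross x-line → (6,1), t=1.5012 (wall)
  → r_1 = 1.5012
beam 2: φ=-45°, α=30°
  d=(0.8660,0.5000)  start (4,1)  tX=0.5196 tY=0.4600  stride 1/|dx|=1.1547 1/|dy|=2.0000
    cross y-line → (4,2), t=0.4600
    cross x-line → (5,2), t=0.5196
    cross x-line → (6,2), t=1.6743 (wall)
  → r_2 = 1.6743
beam 3: φ=0°, α=75°
  d=(0.2588,0.9659)  start (4,1)  tX=1.7387 tY=0.2381  stride 1/|dx|=3.8637 1/|dy|=1.0353
    cross y-line → (4,2), t=0.2381
    cross y-line → (4,3), t=1.2734
    cross x-line → (5,3), t=1.7387 (wall)
  → r_3 = 1.7387
beam 4: φ=45°, α=120°
  d=(-0.5000,0.8660)  start (4,1)  tX=1.1000 tY=0.2656  stride 1/|dx|=2.0000 1/|dy|=1.1547
    cross y-line → (4,2), t=0.2656
    cross x-line → (3,2), t=1.1000
    cross y-line → (3,3), t=1.4203 (wall)
  → r_4 = 1.4203
beam 5: φ=90°, α=165°
  d=(-0.9659,0.2588)  start (4,1)  tX=0.5694 tY=0.8887  stride 1/|dx|=1.0353 1/|dy|=3.8637
    cross x-line → (3,1), t=0.5694 (wall)
  → r_5 = 0.5694

ranges = [1.5012, 1.6743, 1.7387, 1.4203, 0.5694]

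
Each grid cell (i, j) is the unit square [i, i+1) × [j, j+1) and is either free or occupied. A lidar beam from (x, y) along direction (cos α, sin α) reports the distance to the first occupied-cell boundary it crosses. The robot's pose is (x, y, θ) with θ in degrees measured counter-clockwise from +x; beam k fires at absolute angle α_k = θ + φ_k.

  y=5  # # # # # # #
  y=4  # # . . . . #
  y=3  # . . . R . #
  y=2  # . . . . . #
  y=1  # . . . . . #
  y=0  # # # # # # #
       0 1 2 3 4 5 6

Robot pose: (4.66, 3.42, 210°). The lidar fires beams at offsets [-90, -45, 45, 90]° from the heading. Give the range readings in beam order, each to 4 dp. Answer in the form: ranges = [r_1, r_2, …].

beam 1: φ=-90°, α=120°
  cosα=-0.5000 sinα=0.8660 | (4,3) | tMaxX 1.3200 tMaxY 0.6697 | tΔX 2.0000 tΔY 1.1547
    t=0.6697 [y] (4,4)
    t=1.3200 [x] (3,4)
    t=1.8244 [y] (3,5) — stop
  → r_1 = 1.8244
beam 2: φ=-45°, α=165°
  cosα=-0.9659 sinα=0.2588 | (4,3) | tMaxX 0.6833 tMaxY 2.2409 | tΔX 1.0353 tΔY 3.8637
    t=0.6833 [x] (3,3)
    t=1.7186 [x] (2,3)
    t=2.2409 [y] (2,4)
    t=2.7538 [x] (1,4) — stop
  → r_2 = 2.7538
beam 3: φ=45°, α=255°
  cosα=-0.2588 sinα=-0.9659 | (4,3) | tMaxX 2.5500 tMaxY 0.4348 | tΔX 3.8637 tΔY 1.0353
    t=0.4348 [y] (4,2)
    t=1.4701 [y] (4,1)
    t=2.5054 [y] (4,0) — stop
  → r_3 = 2.5054
beam 4: φ=90°, α=300°
  cosα=0.5000 sinα=-0.8660 | (4,3) | tMaxX 0.6800 tMaxY 0.4850 | tΔX 2.0000 tΔY 1.1547
    t=0.4850 [y] (4,2)
    t=0.6800 [x] (5,2)
    t=1.6397 [y] (5,1)
    t=2.6800 [x] (6,1) — stop
  → r_4 = 2.6800

ranges = [1.8244, 2.7538, 2.5054, 2.6800]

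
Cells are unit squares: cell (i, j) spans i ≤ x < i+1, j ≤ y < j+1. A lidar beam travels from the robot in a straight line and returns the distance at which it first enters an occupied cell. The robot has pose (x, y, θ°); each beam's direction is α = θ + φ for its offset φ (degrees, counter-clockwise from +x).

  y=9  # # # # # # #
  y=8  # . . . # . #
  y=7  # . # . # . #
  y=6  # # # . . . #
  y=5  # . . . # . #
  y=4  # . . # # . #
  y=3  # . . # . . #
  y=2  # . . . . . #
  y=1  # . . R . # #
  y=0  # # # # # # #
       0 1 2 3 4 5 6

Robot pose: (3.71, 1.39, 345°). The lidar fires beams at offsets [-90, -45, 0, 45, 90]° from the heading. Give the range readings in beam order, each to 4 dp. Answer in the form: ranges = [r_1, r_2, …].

beam 1: φ=-90°, α=255°
  cosα=-0.2588 sinα=-0.9659 | (3,1) | tMaxX 2.7432 tMaxY 0.4038 | tΔX 3.8637 tΔY 1.0353
    t=0.4038 [y] (3,0) — stop
  → r_1 = 0.4038
beam 2: φ=-45°, α=300°
  cosα=0.5000 sinα=-0.8660 | (3,1) | tMaxX 0.5800 tMaxY 0.4503 | tΔX 2.0000 tΔY 1.1547
    t=0.4503 [y] (3,0) — stop
  → r_2 = 0.4503
beam 3: φ=0°, α=345°
  cosα=0.9659 sinα=-0.2588 | (3,1) | tMaxX 0.3002 tMaxY 1.5068 | tΔX 1.0353 tΔY 3.8637
    t=0.3002 [x] (4,1)
    t=1.3355 [x] (5,1) — stop
  → r_3 = 1.3355
beam 4: φ=45°, α=30°
  cosα=0.8660 sinα=0.5000 | (3,1) | tMaxX 0.3349 tMaxY 1.2200 | tΔX 1.1547 tΔY 2.0000
    t=0.3349 [x] (4,1)
    t=1.2200 [y] (4,2)
    t=1.4896 [x] (5,2)
    t=2.6443 [x] (6,2) — stop
  → r_4 = 2.6443
beam 5: φ=90°, α=75°
  cosα=0.2588 sinα=0.9659 | (3,1) | tMaxX 1.1205 tMaxY 0.6315 | tΔX 3.8637 tΔY 1.0353
    t=0.6315 [y] (3,2)
    t=1.1205 [x] (4,2)
    t=1.6668 [y] (4,3)
    t=2.7021 [y] (4,4) — stop
  → r_5 = 2.7021

ranges = [0.4038, 0.4503, 1.3355, 2.6443, 2.7021]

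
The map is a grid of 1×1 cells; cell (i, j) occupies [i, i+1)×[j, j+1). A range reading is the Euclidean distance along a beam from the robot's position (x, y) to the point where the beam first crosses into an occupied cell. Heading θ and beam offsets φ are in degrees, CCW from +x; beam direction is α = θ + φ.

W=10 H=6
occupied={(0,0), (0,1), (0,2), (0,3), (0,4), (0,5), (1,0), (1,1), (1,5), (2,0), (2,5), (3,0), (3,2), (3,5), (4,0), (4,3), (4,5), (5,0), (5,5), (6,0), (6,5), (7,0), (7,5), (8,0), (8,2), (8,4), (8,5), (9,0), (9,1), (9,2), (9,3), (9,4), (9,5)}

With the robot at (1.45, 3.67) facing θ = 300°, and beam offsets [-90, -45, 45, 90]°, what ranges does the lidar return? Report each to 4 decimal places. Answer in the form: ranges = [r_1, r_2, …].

ranges = [0.5196, 1.7289, 2.5887, 2.6600]

beam 1: φ=-90°, α=210°
  dir = (cos 210°, sin 210°) = (-0.8660, -0.5000); from cell (1,3)
  next x-line at t=0.5196, next y-line at t=1.3400; Δt_x=1.1547, Δt_y=2.0000
    x: enter (0,3) at t=0.5196 ← occupied
  → r_1 = 0.5196
beam 2: φ=-45°, α=255°
  dir = (cos 255°, sin 255°) = (-0.2588, -0.9659); from cell (1,3)
  next x-line at t=1.7387, next y-line at t=0.6936; Δt_x=3.8637, Δt_y=1.0353
    y: enter (1,2) at t=0.6936
    y: enter (1,1) at t=1.7289 ← occupied
  → r_2 = 1.7289
beam 3: φ=45°, α=345°
  dir = (cos 345°, sin 345°) = (0.9659, -0.2588); from cell (1,3)
  next x-line at t=0.5694, next y-line at t=2.5887; Δt_x=1.0353, Δt_y=3.8637
    x: enter (2,3) at t=0.5694
    x: enter (3,3) at t=1.6047
    y: enter (3,2) at t=2.5887 ← occupied
  → r_3 = 2.5887
beam 4: φ=90°, α=30°
  dir = (cos 30°, sin 30°) = (0.8660, 0.5000); from cell (1,3)
  next x-line at t=0.6351, next y-line at t=0.6600; Δt_x=1.1547, Δt_y=2.0000
    x: enter (2,3) at t=0.6351
    y: enter (2,4) at t=0.6600
    x: enter (3,4) at t=1.7898
    y: enter (3,5) at t=2.6600 ← occupied
  → r_4 = 2.6600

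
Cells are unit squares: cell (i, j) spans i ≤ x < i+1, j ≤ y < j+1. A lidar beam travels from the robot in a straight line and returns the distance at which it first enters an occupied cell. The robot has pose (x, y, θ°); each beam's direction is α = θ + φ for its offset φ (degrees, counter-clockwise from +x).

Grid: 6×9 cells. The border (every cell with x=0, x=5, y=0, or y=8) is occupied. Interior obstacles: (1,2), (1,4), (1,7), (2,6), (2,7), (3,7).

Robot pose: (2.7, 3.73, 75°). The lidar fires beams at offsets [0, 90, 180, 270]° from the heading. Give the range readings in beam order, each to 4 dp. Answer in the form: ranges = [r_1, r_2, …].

beam 1: φ=0°, α=75°
  cosα=0.2588 sinα=0.9659 | (2,3) | tMaxX 1.1591 tMaxY 0.2795 | tΔX 3.8637 tΔY 1.0353
    t=0.2795 [y] (2,4)
    t=1.1591 [x] (3,4)
    t=1.3148 [y] (3,5)
    t=2.3501 [y] (3,6)
    t=3.3854 [y] (3,7) — stop
  → r_1 = 3.3854
beam 2: φ=90°, α=165°
  cosα=-0.9659 sinα=0.2588 | (2,3) | tMaxX 0.7247 tMaxY 1.0432 | tΔX 1.0353 tΔY 3.8637
    t=0.7247 [x] (1,3)
    t=1.0432 [y] (1,4) — stop
  → r_2 = 1.0432
beam 3: φ=180°, α=255°
  cosα=-0.2588 sinα=-0.9659 | (2,3) | tMaxX 2.7046 tMaxY 0.7558 | tΔX 3.8637 tΔY 1.0353
    t=0.7558 [y] (2,2)
    t=1.7910 [y] (2,1)
    t=2.7046 [x] (1,1)
    t=2.8263 [y] (1,0) — stop
  → r_3 = 2.8263
beam 4: φ=270°, α=345°
  cosα=0.9659 sinα=-0.2588 | (2,3) | tMaxX 0.3106 tMaxY 2.8205 | tΔX 1.0353 tΔY 3.8637
    t=0.3106 [x] (3,3)
    t=1.3459 [x] (4,3)
    t=2.3811 [x] (5,3) — stop
  → r_4 = 2.3811

ranges = [3.3854, 1.0432, 2.8263, 2.3811]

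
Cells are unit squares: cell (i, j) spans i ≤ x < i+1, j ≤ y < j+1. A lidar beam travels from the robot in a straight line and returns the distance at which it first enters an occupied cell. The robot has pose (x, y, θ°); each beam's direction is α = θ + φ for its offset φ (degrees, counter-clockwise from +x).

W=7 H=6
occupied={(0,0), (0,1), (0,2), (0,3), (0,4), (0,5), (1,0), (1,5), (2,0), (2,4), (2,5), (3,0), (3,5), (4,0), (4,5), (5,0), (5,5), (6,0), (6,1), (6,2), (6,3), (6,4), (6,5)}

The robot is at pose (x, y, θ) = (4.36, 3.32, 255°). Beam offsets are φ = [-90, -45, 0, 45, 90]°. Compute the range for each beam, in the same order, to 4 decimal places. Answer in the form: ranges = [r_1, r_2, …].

beam 1: φ=-90°, α=165°
  cosα=-0.9659 sinα=0.2588 | (4,3) | tMaxX 0.3727 tMaxY 2.6273 | tΔX 1.0353 tΔY 3.8637
    t=0.3727 [x] (3,3)
    t=1.4080 [x] (2,3)
    t=2.4433 [x] (1,3)
    t=2.6273 [y] (1,4)
    t=3.4785 [x] (0,4) — stop
  → r_1 = 3.4785
beam 2: φ=-45°, α=210°
  cosα=-0.8660 sinα=-0.5000 | (4,3) | tMaxX 0.4157 tMaxY 0.6400 | tΔX 1.1547 tΔY 2.0000
    t=0.4157 [x] (3,3)
    t=0.6400 [y] (3,2)
    t=1.5704 [x] (2,2)
    t=2.6400 [y] (2,1)
    t=2.7251 [x] (1,1)
    t=3.8798 [x] (0,1) — stop
  → r_2 = 3.8798
beam 3: φ=0°, α=255°
  cosα=-0.2588 sinα=-0.9659 | (4,3) | tMaxX 1.3909 tMaxY 0.3313 | tΔX 3.8637 tΔY 1.0353
    t=0.3313 [y] (4,2)
    t=1.3666 [y] (4,1)
    t=1.3909 [x] (3,1)
    t=2.4018 [y] (3,0) — stop
  → r_3 = 2.4018
beam 4: φ=45°, α=300°
  cosα=0.5000 sinα=-0.8660 | (4,3) | tMaxX 1.2800 tMaxY 0.3695 | tΔX 2.0000 tΔY 1.1547
    t=0.3695 [y] (4,2)
    t=1.2800 [x] (5,2)
    t=1.5242 [y] (5,1)
    t=2.6789 [y] (5,0) — stop
  → r_4 = 2.6789
beam 5: φ=90°, α=345°
  cosα=0.9659 sinα=-0.2588 | (4,3) | tMaxX 0.6626 tMaxY 1.2364 | tΔX 1.0353 tΔY 3.8637
    t=0.6626 [x] (5,3)
    t=1.2364 [y] (5,2)
    t=1.6979 [x] (6,2) — stop
  → r_5 = 1.6979

ranges = [3.4785, 3.8798, 2.4018, 2.6789, 1.6979]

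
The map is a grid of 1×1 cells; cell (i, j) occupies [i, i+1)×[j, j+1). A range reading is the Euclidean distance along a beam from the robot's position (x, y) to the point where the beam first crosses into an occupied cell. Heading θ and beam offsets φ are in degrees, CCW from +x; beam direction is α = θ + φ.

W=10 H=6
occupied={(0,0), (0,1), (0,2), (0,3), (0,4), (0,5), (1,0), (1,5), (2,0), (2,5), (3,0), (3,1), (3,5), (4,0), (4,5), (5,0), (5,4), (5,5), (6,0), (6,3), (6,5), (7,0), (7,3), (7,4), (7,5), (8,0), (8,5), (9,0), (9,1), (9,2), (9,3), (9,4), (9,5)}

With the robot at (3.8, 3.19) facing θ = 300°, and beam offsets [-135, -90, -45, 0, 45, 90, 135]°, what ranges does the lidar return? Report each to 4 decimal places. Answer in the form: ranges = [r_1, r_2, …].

beam 1: φ=-135°, α=165°
  dir = (cos 165°, sin 165°) = (-0.9659, 0.2588); from cell (3,3)
  next x-line at t=0.8282, next y-line at t=3.1296; Δt_x=1.0353, Δt_y=3.8637
    x: enter (2,3) at t=0.8282
    x: enter (1,3) at t=1.8635
    x: enter (0,3) at t=2.8988 ← occupied
  → r_1 = 2.8988
beam 2: φ=-90°, α=210°
  dir = (cos 210°, sin 210°) = (-0.8660, -0.5000); from cell (3,3)
  next x-line at t=0.9238, next y-line at t=0.3800; Δt_x=1.1547, Δt_y=2.0000
    y: enter (3,2) at t=0.3800
    x: enter (2,2) at t=0.9238
    x: enter (1,2) at t=2.0785
    y: enter (1,1) at t=2.3800
    x: enter (0,1) at t=3.2332 ← occupied
  → r_2 = 3.2332
beam 3: φ=-45°, α=255°
  dir = (cos 255°, sin 255°) = (-0.2588, -0.9659); from cell (3,3)
  next x-line at t=3.0910, next y-line at t=0.1967; Δt_x=3.8637, Δt_y=1.0353
    y: enter (3,2) at t=0.1967
    y: enter (3,1) at t=1.2320 ← occupied
  → r_3 = 1.2320
beam 4: φ=0°, α=300°
  dir = (cos 300°, sin 300°) = (0.5000, -0.8660); from cell (3,3)
  next x-line at t=0.4000, next y-line at t=0.2194; Δt_x=2.0000, Δt_y=1.1547
    y: enter (3,2) at t=0.2194
    x: enter (4,2) at t=0.4000
    y: enter (4,1) at t=1.3741
    x: enter (5,1) at t=2.4000
    y: enter (5,0) at t=2.5288 ← occupied
  → r_4 = 2.5288
beam 5: φ=45°, α=345°
  dir = (cos 345°, sin 345°) = (0.9659, -0.2588); from cell (3,3)
  next x-line at t=0.2071, next y-line at t=0.7341; Δt_x=1.0353, Δt_y=3.8637
    x: enter (4,3) at t=0.2071
    y: enter (4,2) at t=0.7341
    x: enter (5,2) at t=1.2423
    x: enter (6,2) at t=2.2776
    x: enter (7,2) at t=3.3129
    x: enter (8,2) at t=4.3482
    y: enter (8,1) at t=4.5978
    x: enter (9,1) at t=5.3834 ← occupied
  → r_5 = 5.3834
beam 6: φ=90°, α=30°
  dir = (cos 30°, sin 30°) = (0.8660, 0.5000); from cell (3,3)
  next x-line at t=0.2309, next y-line at t=1.6200; Δt_x=1.1547, Δt_y=2.0000
    x: enter (4,3) at t=0.2309
    x: enter (5,3) at t=1.3856
    y: enter (5,4) at t=1.6200 ← occupied
  → r_6 = 1.6200
beam 7: φ=135°, α=75°
  dir = (cos 75°, sin 75°) = (0.2588, 0.9659); from cell (3,3)
  next x-line at t=0.7727, next y-line at t=0.8386; Δt_x=3.8637, Δt_y=1.0353
    x: enter (4,3) at t=0.7727
    y: enter (4,4) at t=0.8386
    y: enter (4,5) at t=1.8738 ← occupied
  → r_7 = 1.8738

ranges = [2.8988, 3.2332, 1.2320, 2.5288, 5.3834, 1.6200, 1.8738]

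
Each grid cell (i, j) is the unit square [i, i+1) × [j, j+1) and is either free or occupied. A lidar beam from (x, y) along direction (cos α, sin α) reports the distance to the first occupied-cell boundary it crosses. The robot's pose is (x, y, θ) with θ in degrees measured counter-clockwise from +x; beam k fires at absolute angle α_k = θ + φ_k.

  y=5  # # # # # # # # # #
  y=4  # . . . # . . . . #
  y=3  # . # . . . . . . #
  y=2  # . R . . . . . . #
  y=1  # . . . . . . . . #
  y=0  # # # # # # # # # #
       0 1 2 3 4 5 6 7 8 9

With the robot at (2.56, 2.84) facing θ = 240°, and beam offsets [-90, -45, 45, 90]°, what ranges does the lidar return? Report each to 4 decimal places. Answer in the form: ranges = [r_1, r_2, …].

ranges = [0.3200, 1.6150, 1.9049, 3.6800]

beam 1: φ=-90°, α=150°
  dir = (cos 150°, sin 150°) = (-0.8660, 0.5000); from cell (2,2)
  next x-line at t=0.6466, next y-line at t=0.3200; Δt_x=1.1547, Δt_y=2.0000
    y: enter (2,3) at t=0.3200 ← occupied
  → r_1 = 0.3200
beam 2: φ=-45°, α=195°
  dir = (cos 195°, sin 195°) = (-0.9659, -0.2588); from cell (2,2)
  next x-line at t=0.5798, next y-line at t=3.2455; Δt_x=1.0353, Δt_y=3.8637
    x: enter (1,2) at t=0.5798
    x: enter (0,2) at t=1.6150 ← occupied
  → r_2 = 1.6150
beam 3: φ=45°, α=285°
  dir = (cos 285°, sin 285°) = (0.2588, -0.9659); from cell (2,2)
  next x-line at t=1.7000, next y-line at t=0.8696; Δt_x=3.8637, Δt_y=1.0353
    y: enter (2,1) at t=0.8696
    x: enter (3,1) at t=1.7000
    y: enter (3,0) at t=1.9049 ← occupied
  → r_3 = 1.9049
beam 4: φ=90°, α=330°
  dir = (cos 330°, sin 330°) = (0.8660, -0.5000); from cell (2,2)
  next x-line at t=0.5081, next y-line at t=1.6800; Δt_x=1.1547, Δt_y=2.0000
    x: enter (3,2) at t=0.5081
    x: enter (4,2) at t=1.6628
    y: enter (4,1) at t=1.6800
    x: enter (5,1) at t=2.8175
    y: enter (5,0) at t=3.6800 ← occupied
  → r_4 = 3.6800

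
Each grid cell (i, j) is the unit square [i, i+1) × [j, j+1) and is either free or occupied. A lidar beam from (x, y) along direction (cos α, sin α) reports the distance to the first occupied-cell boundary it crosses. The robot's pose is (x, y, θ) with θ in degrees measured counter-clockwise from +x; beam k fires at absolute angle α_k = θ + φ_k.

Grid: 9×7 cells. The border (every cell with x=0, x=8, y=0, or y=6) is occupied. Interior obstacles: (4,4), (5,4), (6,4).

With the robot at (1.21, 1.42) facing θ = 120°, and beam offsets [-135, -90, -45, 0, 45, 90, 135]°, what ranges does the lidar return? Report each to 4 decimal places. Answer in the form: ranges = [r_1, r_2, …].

beam 1: φ=-135°, α=345°
  d=(0.9659,-0.2588)  start (1,1)  tX=0.8179 tY=1.6228  stride 1/|dx|=1.0353 1/|dy|=3.8637
    cross x-line → (2,1), t=0.8179
    cross y-line → (2,0), t=1.6228 (wall)
  → r_1 = 1.6228
beam 2: φ=-90°, α=30°
  d=(0.8660,0.5000)  start (1,1)  tX=0.9122 tY=1.1600  stride 1/|dx|=1.1547 1/|dy|=2.0000
    cross x-line → (2,1), t=0.9122
    cross y-line → (2,2), t=1.1600
    cross x-line → (3,2), t=2.0669
    cross y-line → (3,3), t=3.1600
    cross x-line → (4,3), t=3.2216
    cross x-line → (5,3), t=4.3763
    cross y-line → (5,4), t=5.1600 (wall)
  → r_2 = 5.1600
beam 3: φ=-45°, α=75°
  d=(0.2588,0.9659)  start (1,1)  tX=3.0523 tY=0.6005  stride 1/|dx|=3.8637 1/|dy|=1.0353
    cross y-line → (1,2), t=0.6005
    cross y-line → (1,3), t=1.6357
    cross y-line → (1,4), t=2.6710
    cross x-line → (2,4), t=3.0523
    cross y-line → (2,5), t=3.7063
    cross y-line → (2,6), t=4.7416 (wall)
  → r_3 = 4.7416
beam 4: φ=0°, α=120°
  d=(-0.5000,0.8660)  start (1,1)  tX=0.4200 tY=0.6697  stride 1/|dx|=2.0000 1/|dy|=1.1547
    cross x-line → (0,1), t=0.4200 (wall)
  → r_4 = 0.4200
beam 5: φ=45°, α=165°
  d=(-0.9659,0.2588)  start (1,1)  tX=0.2174 tY=2.2409  stride 1/|dx|=1.0353 1/|dy|=3.8637
    cross x-line → (0,1), t=0.2174 (wall)
  → r_5 = 0.2174
beam 6: φ=90°, α=210°
  d=(-0.8660,-0.5000)  start (1,1)  tX=0.2425 tY=0.8400  stride 1/|dx|=1.1547 1/|dy|=2.0000
    cross x-line → (0,1), t=0.2425 (wall)
  → r_6 = 0.2425
beam 7: φ=135°, α=255°
  d=(-0.2588,-0.9659)  start (1,1)  tX=0.8114 tY=0.4348  stride 1/|dx|=3.8637 1/|dy|=1.0353
    cross y-line → (1,0), t=0.4348 (wall)
  → r_7 = 0.4348

ranges = [1.6228, 5.1600, 4.7416, 0.4200, 0.2174, 0.2425, 0.4348]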